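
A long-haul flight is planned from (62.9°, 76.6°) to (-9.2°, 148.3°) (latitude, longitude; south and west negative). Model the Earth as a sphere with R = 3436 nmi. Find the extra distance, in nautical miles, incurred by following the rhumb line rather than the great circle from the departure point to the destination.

109 nmi

Great circle: cos σ = sin φ₁ sin φ₂ + cos φ₁ cos φ₂ cos Δλ,  σ = 1.5719 rad → d_gc = 5401.1 nmi
Rhumb line: Δψ = -1.5842, q = Δφ/Δψ = 0.7943, d_rh = R√(Δφ²+q²Δλ²) = 5510.0 nmi
Excess = 5510.0 − 5401.1 = 108.9 ≈ 109 nmi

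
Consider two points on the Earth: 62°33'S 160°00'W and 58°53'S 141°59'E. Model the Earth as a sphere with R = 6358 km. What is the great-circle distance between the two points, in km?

cos σ = sin φ₁ sin φ₂ + cos φ₁ cos φ₂ cos Δλ
      = sin(-62.55°)sin(-58.88°) + cos(-62.55°)cos(-58.88°)cos(-58.02°) = 0.8859
σ = 27.636° → d = Rσ = 6358·0.48234 = 3067 km

3067 km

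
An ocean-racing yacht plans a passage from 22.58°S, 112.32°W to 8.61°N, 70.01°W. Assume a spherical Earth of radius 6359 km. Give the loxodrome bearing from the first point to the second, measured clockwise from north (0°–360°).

53.0°

Meridional parts: M(φ₁)=-0.4047, M(φ₂)=+0.1508 → ΔM = +0.5556;  Δλ = +0.7384 rad
tan C = Δλ / ΔM = +1.3292 → C = 53.04°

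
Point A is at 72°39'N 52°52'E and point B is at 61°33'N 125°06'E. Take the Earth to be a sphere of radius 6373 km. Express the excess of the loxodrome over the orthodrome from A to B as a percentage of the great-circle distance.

5.9%

Great circle: σ = 0.4895 rad → d_gc = Rσ = 3119.4 km
Rhumb: Δφ = -0.1937, Δλ = +1.2607, Δψ = -0.5077, q = Δφ/Δψ = 0.3816 → d_rh = R√(Δφ²+q²Δλ²) = 3305.0 km
Excess = (3305.0 − 3119.4) / 3119.4 = 185.6 / 3119.4 = 5.9499% ≈ 5.9%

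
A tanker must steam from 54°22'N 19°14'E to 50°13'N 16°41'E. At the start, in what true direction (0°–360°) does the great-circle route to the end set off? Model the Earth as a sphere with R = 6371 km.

201.6°

θ = atan2( sin Δλ·cos φ₂ ,  cos φ₁ sin φ₂ − sin φ₁ cos φ₂ cos Δλ )
  = atan2(-0.0285, -0.0719) = 201.61°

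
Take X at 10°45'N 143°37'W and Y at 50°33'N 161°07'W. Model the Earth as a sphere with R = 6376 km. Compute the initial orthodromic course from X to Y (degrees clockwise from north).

343.5°

θ = atan2( sin Δλ·cos φ₂ ,  cos φ₁ sin φ₂ − sin φ₁ cos φ₂ cos Δλ )
  = atan2(-0.1911, +0.6456) = 343.51°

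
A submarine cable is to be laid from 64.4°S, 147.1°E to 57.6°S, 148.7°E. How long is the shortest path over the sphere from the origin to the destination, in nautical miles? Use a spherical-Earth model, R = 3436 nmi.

cos σ = sin φ₁ sin φ₂ + cos φ₁ cos φ₂ cos Δλ
      = sin(-64.40°)sin(-57.60°) + cos(-64.40°)cos(-57.60°)cos(1.60°) = 0.9929
σ = 6.844° → d = Rσ = 3436·0.11944 = 410 nmi

410 nmi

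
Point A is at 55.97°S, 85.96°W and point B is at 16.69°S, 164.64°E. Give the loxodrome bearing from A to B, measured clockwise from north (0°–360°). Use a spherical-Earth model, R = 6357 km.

Δψ = ln[tan(π/4+φ₂/2)/tan(π/4+φ₁/2)] = +0.8886
Δλ = -1.9094 rad (taken the short way round)
course = atan2(Δλ, Δψ) = 294.96°

295.0°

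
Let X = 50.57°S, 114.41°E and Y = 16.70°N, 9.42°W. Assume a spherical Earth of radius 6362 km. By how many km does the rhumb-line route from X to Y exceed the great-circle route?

Great circle: cos σ = sin φ₁ sin φ₂ + cos φ₁ cos φ₂ cos Δλ,  σ = 2.1660 rad → d_gc = 13779.8 km
Rhumb line: Δψ = +1.3219, q = Δφ/Δψ = 0.8882, d_rh = R√(Δφ²+q²Δλ²) = 14315.2 km
Excess = 14315.2 − 13779.8 = 535.4 ≈ 535 km

535 km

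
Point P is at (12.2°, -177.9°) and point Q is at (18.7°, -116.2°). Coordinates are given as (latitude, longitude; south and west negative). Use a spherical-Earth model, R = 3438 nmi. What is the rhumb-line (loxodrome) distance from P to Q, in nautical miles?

3588 nmi

Δψ = ln[tan(π/4+φ₂/2)/tan(π/4+φ₁/2)] = +0.1178;  Δφ = +0.1134 rad,  Δλ = +1.0769 rad
q = Δφ/Δψ = 0.9633
d = R·√(Δφ² + q²Δλ²) = 3438·1.04350 = 3588 nmi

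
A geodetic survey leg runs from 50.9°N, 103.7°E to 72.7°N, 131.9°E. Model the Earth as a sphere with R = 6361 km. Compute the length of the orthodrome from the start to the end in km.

2777 km

cos σ = sin φ₁ sin φ₂ + cos φ₁ cos φ₂ cos Δλ
      = sin(50.90°)sin(72.70°) + cos(50.90°)cos(72.70°)cos(28.20°) = 0.9062
σ = 25.011° → d = Rσ = 6361·0.43653 = 2777 km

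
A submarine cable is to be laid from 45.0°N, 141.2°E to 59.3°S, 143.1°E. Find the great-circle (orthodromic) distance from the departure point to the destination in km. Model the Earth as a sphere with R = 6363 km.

cos σ = sin φ₁ sin φ₂ + cos φ₁ cos φ₂ cos Δλ
      = sin(45.00°)sin(-59.30°) + cos(45.00°)cos(-59.30°)cos(1.90°) = -0.2472
σ = 104.312° → d = Rσ = 6363·1.82058 = 11584 km

11584 km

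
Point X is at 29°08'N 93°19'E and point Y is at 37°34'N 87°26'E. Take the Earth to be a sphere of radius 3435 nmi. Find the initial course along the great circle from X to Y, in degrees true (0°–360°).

N = sin Δλ·cos φ₂ = -0.0812;  D = cos φ₁ sin φ₂ − sin φ₁ cos φ₂ cos Δλ = +0.1487
initial course = atan2(N, D) = 331.35°

331.3°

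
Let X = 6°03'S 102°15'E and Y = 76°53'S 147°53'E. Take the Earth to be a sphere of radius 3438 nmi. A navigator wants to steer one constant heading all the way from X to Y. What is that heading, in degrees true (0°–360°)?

Meridional parts: M(φ₁)=-0.1058, M(φ₂)=-2.1631 → ΔM = -2.0573;  Δλ = +0.7965 rad
tan C = Δλ / ΔM = -0.3871 → C = 158.84°

158.8°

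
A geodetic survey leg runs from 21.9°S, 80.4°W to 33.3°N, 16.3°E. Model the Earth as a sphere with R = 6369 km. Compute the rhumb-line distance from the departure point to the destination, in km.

Δψ = ln[tan(π/4+φ₂/2)/tan(π/4+φ₁/2)] = +1.0089;  Δφ = +0.9634 rad,  Δλ = +1.6877 rad
q = Δφ/Δψ = 0.9550
d = R·√(Δφ² + q²Δλ²) = 6369·1.87770 = 11959 km

11959 km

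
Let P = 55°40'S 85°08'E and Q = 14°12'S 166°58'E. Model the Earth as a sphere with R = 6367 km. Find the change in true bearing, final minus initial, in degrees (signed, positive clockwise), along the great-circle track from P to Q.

Initial bearing θ₁ = atan2(sin Δλ cos φ₂, cos φ₁ sin φ₂ − sin φ₁ cos φ₂ cos Δλ) = 91.47°
Final bearing θ₂ = (initial bearing from the destination back to the start) + 180° = 35.56°
Δθ = θ₂ − θ₁ = -55.9°

-55.9°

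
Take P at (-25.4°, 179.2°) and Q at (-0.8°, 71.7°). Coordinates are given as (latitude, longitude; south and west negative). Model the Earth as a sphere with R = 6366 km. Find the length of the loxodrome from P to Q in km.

Rhumb course C = atan2(Δλ, Δψ) with Δψ = ln[tan(π/4+φ₂/2)/tan(π/4+φ₁/2)] = +0.4446, Δλ = -1.8762 → C = 283.33°
d = R·|Δφ| / |cos C| = 6366·0.42935 / 0.23059 = 11853 km

11853 km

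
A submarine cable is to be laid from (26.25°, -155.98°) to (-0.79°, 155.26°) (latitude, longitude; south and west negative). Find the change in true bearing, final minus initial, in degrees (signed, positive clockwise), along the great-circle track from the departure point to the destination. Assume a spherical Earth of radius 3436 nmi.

-11.7°

Initial bearing θ₁ = atan2(sin Δλ cos φ₂, cos φ₁ sin φ₂ − sin φ₁ cos φ₂ cos Δλ) = 247.99°
Final bearing θ₂ = (initial bearing from the destination back to the start) + 180° = 236.26°
Δθ = θ₂ − θ₁ = -11.7°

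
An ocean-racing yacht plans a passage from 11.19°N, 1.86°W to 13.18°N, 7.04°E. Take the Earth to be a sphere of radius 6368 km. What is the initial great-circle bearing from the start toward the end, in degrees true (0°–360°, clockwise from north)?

76.2°

θ = atan2( sin Δλ·cos φ₂ ,  cos φ₁ sin φ₂ − sin φ₁ cos φ₂ cos Δλ )
  = atan2(+0.1506, +0.0370) = 76.20°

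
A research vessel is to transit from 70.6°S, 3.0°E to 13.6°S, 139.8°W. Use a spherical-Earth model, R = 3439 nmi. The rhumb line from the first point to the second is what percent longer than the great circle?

18.6%

Great circle: σ = 1.6062 rad → d_gc = Rσ = 5523.6 nmi
Rhumb: Δφ = +0.9948, Δλ = -2.4923, Δψ = +1.5269, q = Δφ/Δψ = 0.6516 → d_rh = R√(Δφ²+q²Δλ²) = 6549.2 nmi
Excess = (6549.2 − 5523.6) / 5523.6 = 1025.6 / 5523.6 = 18.57% ≈ 18.6%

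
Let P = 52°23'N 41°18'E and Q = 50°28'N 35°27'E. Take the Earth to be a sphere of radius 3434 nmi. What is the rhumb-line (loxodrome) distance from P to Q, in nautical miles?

Rhumb course C = atan2(Δλ, Δψ) with Δψ = ln[tan(π/4+φ₂/2)/tan(π/4+φ₁/2)] = -0.0537, Δλ = -0.1021 → C = 242.28°
d = R·|Δφ| / |cos C| = 3434·0.03345 / 0.46521 = 247 nmi

247 nmi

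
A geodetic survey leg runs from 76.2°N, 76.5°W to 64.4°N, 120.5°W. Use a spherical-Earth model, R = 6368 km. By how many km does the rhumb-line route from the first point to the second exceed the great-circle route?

45 km

Great circle: cos σ = sin φ₁ sin φ₂ + cos φ₁ cos φ₂ cos Δλ,  σ = 0.3178 rad → d_gc = 2023.44 km
Rhumb line: Δψ = -0.6299, q = Δφ/Δψ = 0.3270, d_rh = R√(Δφ²+q²Δλ²) = 2067.95 km
Excess = 2067.95 − 2023.44 = 44.51 ≈ 45 km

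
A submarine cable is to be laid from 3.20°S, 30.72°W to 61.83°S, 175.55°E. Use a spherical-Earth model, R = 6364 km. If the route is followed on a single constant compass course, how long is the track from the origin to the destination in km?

14691 km

Δψ = ln[tan(π/4+φ₂/2)/tan(π/4+φ₁/2)] = -1.3268;  Δφ = -1.0233 rad,  Δλ = -2.6831 rad
q = Δφ/Δψ = 0.7712
d = R·√(Δφ² + q²Δλ²) = 6364·2.30850 = 14691 km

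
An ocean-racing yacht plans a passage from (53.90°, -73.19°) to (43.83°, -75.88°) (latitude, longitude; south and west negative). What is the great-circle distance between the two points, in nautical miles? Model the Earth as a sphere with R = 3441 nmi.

cos σ = sin φ₁ sin φ₂ + cos φ₁ cos φ₂ cos Δλ
      = sin(53.90°)sin(43.83°) + cos(53.90°)cos(43.83°)cos(-2.69°) = 0.9841
σ = 10.222° → d = Rσ = 3441·0.17841 = 614 nmi

614 nmi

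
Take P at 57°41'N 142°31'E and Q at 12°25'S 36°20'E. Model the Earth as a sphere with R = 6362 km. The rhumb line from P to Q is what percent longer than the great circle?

Great circle: σ = 1.9042 rad → d_gc = Rσ = 12114.3 km
Rhumb: Δφ = -1.2235, Δλ = -1.8532, Δψ = -1.4572, q = Δφ/Δψ = 0.8396 → d_rh = R√(Δφ²+q²Δλ²) = 12592.9 km
Excess = (12592.9 − 12114.3) / 12114.3 = 478.6 / 12114.3 = 3.951% ≈ 4.0%

4.0%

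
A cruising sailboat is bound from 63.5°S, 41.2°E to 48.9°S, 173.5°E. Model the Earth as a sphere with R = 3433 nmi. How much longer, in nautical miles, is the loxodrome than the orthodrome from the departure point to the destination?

Great circle: cos σ = sin φ₁ sin φ₂ + cos φ₁ cos φ₂ cos Δλ,  σ = 1.0736 rad → d_gc = 3685.6 nmi
Rhumb line: Δψ = +0.4650, q = Δφ/Δψ = 0.5480, d_rh = R√(Δφ²+q²Δλ²) = 4430.9 nmi
Excess = 4430.9 − 3685.6 = 745.3 ≈ 745 nmi

745 nmi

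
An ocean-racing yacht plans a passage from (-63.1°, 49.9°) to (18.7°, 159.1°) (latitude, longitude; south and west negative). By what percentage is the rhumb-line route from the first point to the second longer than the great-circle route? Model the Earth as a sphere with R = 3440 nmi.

Great circle: σ = 2.0118 rad → d_gc = Rσ = 6920.6 nmi
Rhumb: Δφ = +1.4277, Δλ = +1.9059, Δψ = +1.7630, q = Δφ/Δψ = 0.8098 → d_rh = R√(Δφ²+q²Δλ²) = 7232.5 nmi
Excess = (7232.5 − 6920.6) / 6920.6 = 311.9 / 6920.6 = 4.51% ≈ 4.5%

4.5%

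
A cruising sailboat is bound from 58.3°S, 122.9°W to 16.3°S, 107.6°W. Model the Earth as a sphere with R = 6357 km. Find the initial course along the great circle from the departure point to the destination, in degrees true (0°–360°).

θ = atan2( sin Δλ·cos φ₂ ,  cos φ₁ sin φ₂ − sin φ₁ cos φ₂ cos Δλ )
  = atan2(+0.2533, +0.6402) = 21.58°

21.6°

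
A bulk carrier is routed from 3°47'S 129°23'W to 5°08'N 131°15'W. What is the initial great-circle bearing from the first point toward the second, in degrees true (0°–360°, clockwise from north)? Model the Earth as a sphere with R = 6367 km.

348.2°

N = sin Δλ·cos φ₂ = -0.0324;  D = cos φ₁ sin φ₂ − sin φ₁ cos φ₂ cos Δλ = +0.1550
initial course = atan2(N, D) = 348.18°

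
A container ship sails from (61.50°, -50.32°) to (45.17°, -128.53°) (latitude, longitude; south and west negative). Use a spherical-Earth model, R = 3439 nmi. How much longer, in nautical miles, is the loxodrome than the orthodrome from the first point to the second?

154 nmi

Great circle: cos σ = sin φ₁ sin φ₂ + cos φ₁ cos φ₂ cos Δλ,  σ = 0.8065 rad → d_gc = 2773.7 nmi
Rhumb line: Δψ = -0.4850, q = Δφ/Δψ = 0.5877, d_rh = R√(Δφ²+q²Δλ²) = 2927.7 nmi
Excess = 2927.7 − 2773.7 = 154.0 ≈ 154 nmi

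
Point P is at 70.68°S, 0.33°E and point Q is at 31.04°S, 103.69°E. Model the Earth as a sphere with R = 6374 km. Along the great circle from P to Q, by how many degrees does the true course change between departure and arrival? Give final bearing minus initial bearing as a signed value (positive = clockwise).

At departure: θ₁ = atan2(sin Δλ cos φ₂, cos φ₁ sin φ₂ − sin φ₁ cos φ₂ cos Δλ) = 113.21°
At arrival: θ₂ = atan2(sin Δλ cos φ₁, −cos φ₂ sin φ₁ + sin φ₂ cos φ₁ cos Δλ) = 20.79°
Δθ = θ₂ − θ₁ = -92.4°

-92.4°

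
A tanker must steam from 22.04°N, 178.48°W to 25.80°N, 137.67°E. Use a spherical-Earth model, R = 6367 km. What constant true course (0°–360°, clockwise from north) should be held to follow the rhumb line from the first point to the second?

Meridional parts: M(φ₁)=+0.3945, M(φ₂)=+0.4663 → ΔM = +0.0718;  Δλ = -0.7653 rad
tan C = Δλ / ΔM = -10.6579 → C = 275.36°

275.4°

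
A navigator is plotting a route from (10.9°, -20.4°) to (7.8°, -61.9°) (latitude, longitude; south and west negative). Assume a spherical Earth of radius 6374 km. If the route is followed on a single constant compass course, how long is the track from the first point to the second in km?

Rhumb course C = atan2(Δλ, Δψ) with Δψ = ln[tan(π/4+φ₂/2)/tan(π/4+φ₁/2)] = -0.0548, Δλ = -0.7243 → C = 265.67°
d = R·|Δφ| / |cos C| = 6374·0.05411 / 0.07550 = 4568 km

4568 km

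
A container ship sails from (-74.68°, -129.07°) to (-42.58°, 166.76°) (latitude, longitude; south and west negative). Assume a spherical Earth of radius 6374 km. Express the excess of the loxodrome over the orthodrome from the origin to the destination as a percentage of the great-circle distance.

4.0%

Great circle: σ = 0.7417 rad → d_gc = Rσ = 4727.4 km
Rhumb: Δφ = +0.5603, Δλ = -1.1200, Δψ = +1.1834, q = Δφ/Δψ = 0.4734 → d_rh = R√(Δφ²+q²Δλ²) = 4916.8 km
Excess = (4916.8 − 4727.4) / 4727.4 = 189.4 / 4727.4 = 4.01% ≈ 4.0%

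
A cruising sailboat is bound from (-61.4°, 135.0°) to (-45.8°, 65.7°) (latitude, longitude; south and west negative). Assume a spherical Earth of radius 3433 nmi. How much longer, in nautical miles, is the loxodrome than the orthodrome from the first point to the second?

107 nmi

Great circle: cos σ = sin φ₁ sin φ₂ + cos φ₁ cos φ₂ cos Δλ,  σ = 0.7267 rad → d_gc = 2494.6 nmi
Rhumb line: Δψ = +0.4656, q = Δφ/Δψ = 0.5847, d_rh = R√(Δφ²+q²Δλ²) = 2601.7 nmi
Excess = 2601.7 − 2494.6 = 107.1 ≈ 107 nmi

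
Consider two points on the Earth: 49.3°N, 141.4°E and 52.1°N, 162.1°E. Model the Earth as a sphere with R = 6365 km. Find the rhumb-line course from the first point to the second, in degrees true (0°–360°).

77.9°

Meridional parts: M(φ₁)=+0.9918, M(φ₂)=+1.0690 → ΔM = +0.0772;  Δλ = +0.3613 rad
tan C = Δλ / ΔM = +4.6806 → C = 77.94°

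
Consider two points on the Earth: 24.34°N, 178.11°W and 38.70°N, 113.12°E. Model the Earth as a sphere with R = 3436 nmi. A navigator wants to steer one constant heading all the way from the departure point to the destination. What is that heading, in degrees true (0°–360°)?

Δψ = ln[tan(π/4+φ₂/2)/tan(π/4+φ₁/2)] = +0.2954
Δλ = -1.2003 rad (taken the short way round)
course = atan2(Δλ, Δψ) = 283.82°

283.8°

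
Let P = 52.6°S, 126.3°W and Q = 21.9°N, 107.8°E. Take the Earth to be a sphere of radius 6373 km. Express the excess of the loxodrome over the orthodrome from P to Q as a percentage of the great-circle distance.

3.8%

Great circle: σ = 2.2482 rad → d_gc = Rσ = 14327.6 km
Rhumb: Δφ = +1.3003, Δλ = -2.1974, Δψ = +1.4752, q = Δφ/Δψ = 0.8814 → d_rh = R√(Δφ²+q²Δλ²) = 14867.0 km
Excess = (14867.0 − 14327.6) / 14327.6 = 539.4 / 14327.6 = 3.76% ≈ 3.8%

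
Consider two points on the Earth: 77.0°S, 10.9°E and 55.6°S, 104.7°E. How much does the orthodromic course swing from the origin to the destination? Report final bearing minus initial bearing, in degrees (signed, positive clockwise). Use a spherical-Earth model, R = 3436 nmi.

-89.8°

At departure: θ₁ = atan2(sin Δλ cos φ₂, cos φ₁ sin φ₂ − sin φ₁ cos φ₂ cos Δλ) = 111.50°
At arrival: θ₂ = atan2(sin Δλ cos φ₁, −cos φ₂ sin φ₁ + sin φ₂ cos φ₁ cos Δλ) = 21.74°
Δθ = θ₂ − θ₁ = -89.8°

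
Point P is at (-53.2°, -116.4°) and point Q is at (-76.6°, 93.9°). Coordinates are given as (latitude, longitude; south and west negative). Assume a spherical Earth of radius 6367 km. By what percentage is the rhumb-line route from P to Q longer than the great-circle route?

Great circle: σ = 0.8512 rad → d_gc = Rσ = 5419.7 km
Rhumb: Δφ = -0.4084, Δλ = -2.6128, Δψ = -1.0409, q = Δφ/Δψ = 0.3924 → d_rh = R√(Δφ²+q²Δλ²) = 7026.0 km
Excess = (7026.0 − 5419.7) / 5419.7 = 1606.3 / 5419.7 = 29.64% ≈ 29.6%

29.6%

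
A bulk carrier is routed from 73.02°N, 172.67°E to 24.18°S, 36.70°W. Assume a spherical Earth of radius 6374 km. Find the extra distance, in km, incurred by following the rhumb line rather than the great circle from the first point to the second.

Great circle: cos σ = sin φ₁ sin φ₂ + cos φ₁ cos φ₂ cos Δλ,  σ = 2.2445 rad → d_gc = 14306.75 km
Rhumb line: Δψ = -2.3371, q = Δφ/Δψ = 0.7259, d_rh = R√(Δφ²+q²Δλ²) = 16275.15 km
Excess = 16275.15 − 14306.75 = 1968.40 ≈ 1968 km

1968 km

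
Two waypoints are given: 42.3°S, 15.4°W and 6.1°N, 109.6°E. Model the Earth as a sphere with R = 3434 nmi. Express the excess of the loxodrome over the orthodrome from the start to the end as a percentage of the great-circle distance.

3.9%

Great circle: σ = 2.0867 rad → d_gc = Rσ = 7165.8 nmi
Rhumb: Δφ = +0.8447, Δλ = +2.1817, Δψ = +0.9229, q = Δφ/Δψ = 0.9153 → d_rh = R√(Δφ²+q²Δλ²) = 7445.7 nmi
Excess = (7445.7 − 7165.8) / 7165.8 = 279.9 / 7165.8 = 3.91% ≈ 3.9%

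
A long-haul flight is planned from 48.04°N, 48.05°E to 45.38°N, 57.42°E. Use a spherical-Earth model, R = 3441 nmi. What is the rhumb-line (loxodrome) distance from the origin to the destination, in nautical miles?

Rhumb course C = atan2(Δλ, Δψ) with Δψ = ln[tan(π/4+φ₂/2)/tan(π/4+φ₁/2)] = -0.0677, Δλ = +0.1635 → C = 112.50°
d = R·|Δφ| / |cos C| = 3441·0.04643 / 0.38262 = 418 nmi

418 nmi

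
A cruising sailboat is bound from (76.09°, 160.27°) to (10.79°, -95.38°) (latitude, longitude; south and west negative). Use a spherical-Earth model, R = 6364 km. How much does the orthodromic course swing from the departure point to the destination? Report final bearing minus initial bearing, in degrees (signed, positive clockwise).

At departure: θ₁ = atan2(sin Δλ cos φ₂, cos φ₁ sin φ₂ − sin φ₁ cos φ₂ cos Δλ) = 73.53°
At arrival: θ₂ = atan2(sin Δλ cos φ₁, −cos φ₂ sin φ₁ + sin φ₂ cos φ₁ cos Δλ) = 166.43°
Δθ = θ₂ − θ₁ = +92.9°

+92.9°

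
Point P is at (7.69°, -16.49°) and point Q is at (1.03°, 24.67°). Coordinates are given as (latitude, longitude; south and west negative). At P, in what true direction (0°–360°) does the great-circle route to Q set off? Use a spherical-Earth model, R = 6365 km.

N = sin Δλ·cos φ₂ = +0.6581;  D = cos φ₁ sin φ₂ − sin φ₁ cos φ₂ cos Δλ = -0.0829
initial course = atan2(N, D) = 97.18°

97.2°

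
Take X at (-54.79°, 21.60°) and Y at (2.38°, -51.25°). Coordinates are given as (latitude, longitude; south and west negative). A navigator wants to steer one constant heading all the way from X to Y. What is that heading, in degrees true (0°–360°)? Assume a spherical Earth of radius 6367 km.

313.1°

Meridional parts: M(φ₁)=-1.1479, M(φ₂)=+0.0416 → ΔM = +1.1894;  Δλ = -1.2715 rad
tan C = Δλ / ΔM = -1.0690 → C = 313.09°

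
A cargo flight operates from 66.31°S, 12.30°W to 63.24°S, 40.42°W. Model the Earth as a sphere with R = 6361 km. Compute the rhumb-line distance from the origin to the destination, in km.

1372 km

Δψ = ln[tan(π/4+φ₂/2)/tan(π/4+φ₁/2)] = +0.1259;  Δφ = +0.0536 rad,  Δλ = -0.4908 rad
q = Δφ/Δψ = 0.4257
d = R·√(Δφ² + q²Δλ²) = 6361·0.21567 = 1372 km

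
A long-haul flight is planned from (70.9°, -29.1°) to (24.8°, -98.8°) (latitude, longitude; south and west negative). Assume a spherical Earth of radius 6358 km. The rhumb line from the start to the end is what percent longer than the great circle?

Great circle: σ = 1.0479 rad → d_gc = Rσ = 6662.4 km
Rhumb: Δφ = -0.8046, Δλ = -1.2165, Δψ = -1.3353, q = Δφ/Δψ = 0.6025 → d_rh = R√(Δφ²+q²Δλ²) = 6920.1 km
Excess = (6920.1 − 6662.4) / 6662.4 = 257.7 / 6662.4 = 3.87% ≈ 3.9%

3.9%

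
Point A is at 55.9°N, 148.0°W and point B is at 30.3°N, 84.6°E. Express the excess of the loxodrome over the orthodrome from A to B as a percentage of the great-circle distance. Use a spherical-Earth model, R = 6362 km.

13.9%

Great circle: σ = 1.4467 rad → d_gc = Rσ = 9203.9 km
Rhumb: Δφ = -0.4468, Δλ = -2.2235, Δψ = -0.6266, q = Δφ/Δψ = 0.7131 → d_rh = R√(Δφ²+q²Δλ²) = 10480.4 km
Excess = (10480.4 − 9203.9) / 9203.9 = 1276.5 / 9203.9 = 13.87% ≈ 13.9%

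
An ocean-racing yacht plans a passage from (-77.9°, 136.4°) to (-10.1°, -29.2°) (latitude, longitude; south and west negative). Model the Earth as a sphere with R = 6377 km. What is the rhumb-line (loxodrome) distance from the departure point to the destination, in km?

Δψ = ln[tan(π/4+φ₂/2)/tan(π/4+φ₁/2)] = +2.0672;  Δφ = +1.1833 rad,  Δλ = -2.8903 rad
q = Δφ/Δψ = 0.5724
d = R·√(Δφ² + q²Δλ²) = 6377·2.03408 = 12971 km

12971 km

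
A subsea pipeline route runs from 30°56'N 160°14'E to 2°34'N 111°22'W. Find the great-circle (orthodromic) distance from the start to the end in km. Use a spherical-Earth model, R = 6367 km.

Haversine: a = sin²(Δφ/2)+cos φ₁ cos φ₂ sin²(Δλ/2) = 0.47653;  σ = 2·atan2(√a,√(1−a))
σ = 87.309° → d = Rσ = 6367·1.52383 = 9702 km

9702 km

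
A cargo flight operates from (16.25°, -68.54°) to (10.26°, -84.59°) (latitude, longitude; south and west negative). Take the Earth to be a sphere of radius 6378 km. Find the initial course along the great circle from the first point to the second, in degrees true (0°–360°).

N = sin Δλ·cos φ₂ = -0.2721;  D = cos φ₁ sin φ₂ − sin φ₁ cos φ₂ cos Δλ = -0.0936
initial course = atan2(N, D) = 251.01°

251.0°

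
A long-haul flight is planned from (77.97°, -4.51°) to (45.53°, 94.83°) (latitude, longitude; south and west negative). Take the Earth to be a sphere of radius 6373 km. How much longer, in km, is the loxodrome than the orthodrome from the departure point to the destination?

Great circle: cos σ = sin φ₁ sin φ₂ + cos φ₁ cos φ₂ cos Δλ,  σ = 0.8308 rad → d_gc = 5295.0 km
Rhumb line: Δψ = -1.3558, q = Δφ/Δψ = 0.4176, d_rh = R√(Δφ²+q²Δλ²) = 5857.7 km
Excess = 5857.7 − 5295.0 = 562.7 ≈ 563 km

563 km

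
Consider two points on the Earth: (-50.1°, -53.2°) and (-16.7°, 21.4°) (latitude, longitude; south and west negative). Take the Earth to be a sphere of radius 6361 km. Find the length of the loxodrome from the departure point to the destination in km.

Rhumb course C = atan2(Δλ, Δψ) with Δψ = ln[tan(π/4+φ₂/2)/tan(π/4+φ₁/2)] = +0.7177, Δλ = +1.3020 → C = 61.13°
d = R·|Δφ| / |cos C| = 6361·0.58294 / 0.48275 = 7681 km

7681 km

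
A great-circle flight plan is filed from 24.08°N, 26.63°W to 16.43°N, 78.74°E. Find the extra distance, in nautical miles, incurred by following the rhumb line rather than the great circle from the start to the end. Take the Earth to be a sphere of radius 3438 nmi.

Great circle: cos σ = sin φ₁ sin φ₂ + cos φ₁ cos φ₂ cos Δλ,  σ = 1.6878 rad → d_gc = 5802.5 nmi
Rhumb line: Δψ = -0.1425, q = Δφ/Δψ = 0.9373, d_rh = R√(Δφ²+q²Δλ²) = 5943.8 nmi
Excess = 5943.8 − 5802.5 = 141.3 ≈ 141 nmi

141 nmi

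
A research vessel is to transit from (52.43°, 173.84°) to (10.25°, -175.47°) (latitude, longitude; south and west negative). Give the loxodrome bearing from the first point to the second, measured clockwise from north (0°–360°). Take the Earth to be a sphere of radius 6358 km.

Δψ = ln[tan(π/4+φ₂/2)/tan(π/4+φ₁/2)] = -0.8986
Δλ = +0.1866 rad (taken the short way round)
course = atan2(Δλ, Δψ) = 168.27°

168.3°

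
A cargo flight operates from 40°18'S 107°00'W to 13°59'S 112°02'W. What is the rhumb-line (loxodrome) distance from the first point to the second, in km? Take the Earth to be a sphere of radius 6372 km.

Rhumb course C = atan2(Δλ, Δψ) with Δψ = ln[tan(π/4+φ₂/2)/tan(π/4+φ₁/2)] = +0.5232, Δλ = -0.0878 → C = 350.47°
d = R·|Δφ| / |cos C| = 6372·0.45931 / 0.98620 = 2968 km

2968 km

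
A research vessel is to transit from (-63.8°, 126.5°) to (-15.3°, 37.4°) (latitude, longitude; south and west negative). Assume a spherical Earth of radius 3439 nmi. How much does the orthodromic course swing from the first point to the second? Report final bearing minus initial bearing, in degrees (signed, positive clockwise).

At departure: θ₁ = atan2(sin Δλ cos φ₂, cos φ₁ sin φ₂ − sin φ₁ cos φ₂ cos Δλ) = 263.91°
At arrival: θ₂ = atan2(sin Δλ cos φ₁, −cos φ₂ sin φ₁ + sin φ₂ cos φ₁ cos Δλ) = 332.93°
Δθ = θ₂ − θ₁ = +69.0°

+69.0°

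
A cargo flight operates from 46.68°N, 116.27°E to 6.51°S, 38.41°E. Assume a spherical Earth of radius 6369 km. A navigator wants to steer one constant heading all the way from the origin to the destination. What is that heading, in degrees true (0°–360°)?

232.6°

Δψ = ln[tan(π/4+φ₂/2)/tan(π/4+φ₁/2)] = -1.0373
Δλ = -1.3589 rad (taken the short way round)
course = atan2(Δλ, Δψ) = 232.64°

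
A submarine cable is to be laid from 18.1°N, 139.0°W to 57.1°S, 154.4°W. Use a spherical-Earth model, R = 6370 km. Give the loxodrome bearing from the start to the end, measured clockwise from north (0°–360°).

Meridional parts: M(φ₁)=+0.3213, M(φ₂)=-1.2199 → ΔM = -1.5412;  Δλ = -0.2688 rad
tan C = Δλ / ΔM = +0.1744 → C = 189.89°

189.9°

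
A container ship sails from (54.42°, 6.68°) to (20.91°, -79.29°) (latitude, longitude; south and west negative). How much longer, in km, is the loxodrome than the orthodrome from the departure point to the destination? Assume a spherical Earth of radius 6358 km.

Great circle: cos σ = sin φ₁ sin φ₂ + cos φ₁ cos φ₂ cos Δλ,  σ = 1.2361 rad → d_gc = 7859.2 km
Rhumb line: Δψ = -0.7634, q = Δφ/Δψ = 0.7661, d_rh = R√(Δφ²+q²Δλ²) = 8200.5 km
Excess = 8200.5 − 7859.2 = 341.3 ≈ 341 km

341 km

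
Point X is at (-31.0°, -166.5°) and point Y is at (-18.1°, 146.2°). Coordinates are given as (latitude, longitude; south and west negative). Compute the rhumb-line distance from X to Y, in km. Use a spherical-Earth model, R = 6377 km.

4985 km

Rhumb course C = atan2(Δλ, Δψ) with Δψ = ln[tan(π/4+φ₂/2)/tan(π/4+φ₁/2)] = +0.2483, Δλ = -0.8255 → C = 286.74°
d = R·|Δφ| / |cos C| = 6377·0.22515 / 0.28799 = 4985 km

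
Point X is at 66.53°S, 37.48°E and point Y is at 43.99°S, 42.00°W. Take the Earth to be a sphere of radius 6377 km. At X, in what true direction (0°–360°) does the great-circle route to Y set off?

N = sin Δλ·cos φ₂ = -0.7074;  D = cos φ₁ sin φ₂ − sin φ₁ cos φ₂ cos Δλ = -0.1561
initial course = atan2(N, D) = 257.55°

257.6°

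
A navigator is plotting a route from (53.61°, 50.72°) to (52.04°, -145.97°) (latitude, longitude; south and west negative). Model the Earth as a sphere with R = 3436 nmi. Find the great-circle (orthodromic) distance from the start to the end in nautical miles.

4404 nmi

Haversine: a = sin²(Δφ/2)+cos φ₁ cos φ₂ sin²(Δλ/2) = 0.35743;  σ = 2·atan2(√a,√(1−a))
σ = 73.433° → d = Rσ = 3436·1.28165 = 4404 nmi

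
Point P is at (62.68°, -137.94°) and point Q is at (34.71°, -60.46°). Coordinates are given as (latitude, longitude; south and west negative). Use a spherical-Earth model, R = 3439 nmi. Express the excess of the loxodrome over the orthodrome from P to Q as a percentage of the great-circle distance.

4.9%

Great circle: σ = 0.9426 rad → d_gc = Rσ = 3241.6 nmi
Rhumb: Δφ = -0.4882, Δλ = +1.3523, Δψ = -0.7679, q = Δφ/Δψ = 0.6357 → d_rh = R√(Δφ²+q²Δλ²) = 3399.9 nmi
Excess = (3399.9 − 3241.6) / 3241.6 = 158.3 / 3241.6 = 4.88% ≈ 4.9%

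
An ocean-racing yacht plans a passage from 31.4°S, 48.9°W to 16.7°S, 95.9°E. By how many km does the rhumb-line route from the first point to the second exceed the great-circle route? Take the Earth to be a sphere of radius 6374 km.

1259 km

Great circle: cos σ = sin φ₁ sin φ₂ + cos φ₁ cos φ₂ cos Δλ,  σ = 2.1157 rad → d_gc = 13485.5 km
Rhumb line: Δψ = +0.2820, q = Δφ/Δψ = 0.9097, d_rh = R√(Δφ²+q²Δλ²) = 14744.6 km
Excess = 14744.6 − 13485.5 = 1259.1 ≈ 1259 km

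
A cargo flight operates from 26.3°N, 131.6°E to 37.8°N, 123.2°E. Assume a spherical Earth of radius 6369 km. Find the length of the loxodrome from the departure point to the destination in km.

1502 km

Rhumb course C = atan2(Δλ, Δψ) with Δψ = ln[tan(π/4+φ₂/2)/tan(π/4+φ₁/2)] = +0.2375, Δλ = -0.1466 → C = 328.32°
d = R·|Δφ| / |cos C| = 6369·0.20071 / 0.85095 = 1502 km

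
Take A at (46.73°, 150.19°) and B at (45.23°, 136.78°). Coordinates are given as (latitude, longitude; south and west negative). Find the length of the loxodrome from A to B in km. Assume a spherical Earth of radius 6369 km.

Δψ = ln[tan(π/4+φ₂/2)/tan(π/4+φ₁/2)] = -0.0377;  Δφ = -0.0262 rad,  Δλ = -0.2340 rad
q = Δφ/Δψ = 0.6948
d = R·√(Δφ² + q²Δλ²) = 6369·0.16472 = 1049 km

1049 km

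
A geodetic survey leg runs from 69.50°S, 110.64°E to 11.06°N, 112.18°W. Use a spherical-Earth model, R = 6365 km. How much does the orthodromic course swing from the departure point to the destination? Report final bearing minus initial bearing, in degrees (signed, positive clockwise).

-117.0°

At departure: θ₁ = atan2(sin Δλ cos φ₂, cos φ₁ sin φ₂ − sin φ₁ cos φ₂ cos Δλ) = 132.31°
At arrival: θ₂ = atan2(sin Δλ cos φ₁, −cos φ₂ sin φ₁ + sin φ₂ cos φ₁ cos Δλ) = 15.30°
Δθ = θ₂ − θ₁ = -117.0°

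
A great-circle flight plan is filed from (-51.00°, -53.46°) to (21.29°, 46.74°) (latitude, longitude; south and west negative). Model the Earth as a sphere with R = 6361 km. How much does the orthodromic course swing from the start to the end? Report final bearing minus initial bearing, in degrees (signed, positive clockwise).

Initial bearing θ₁ = atan2(sin Δλ cos φ₂, cos φ₁ sin φ₂ − sin φ₁ cos φ₂ cos Δλ) = 83.76°
Final bearing θ₂ = (initial bearing from the destination back to the start) + 180° = 42.18°
Δθ = θ₂ − θ₁ = -41.6°

-41.6°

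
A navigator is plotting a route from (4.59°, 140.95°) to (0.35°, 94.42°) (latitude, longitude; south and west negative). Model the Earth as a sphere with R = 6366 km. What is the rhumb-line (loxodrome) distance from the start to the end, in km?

Rhumb course C = atan2(Δλ, Δψ) with Δψ = ln[tan(π/4+φ₂/2)/tan(π/4+φ₁/2)] = -0.0741, Δλ = -0.8121 → C = 264.79°
d = R·|Δφ| / |cos C| = 6366·0.07400 / 0.09085 = 5185 km

5185 km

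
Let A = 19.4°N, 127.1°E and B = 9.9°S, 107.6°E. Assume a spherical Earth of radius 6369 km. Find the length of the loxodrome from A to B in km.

3895 km

Rhumb course C = atan2(Δλ, Δψ) with Δψ = ln[tan(π/4+φ₂/2)/tan(π/4+φ₁/2)] = -0.5189, Δλ = -0.3403 → C = 213.26°
d = R·|Δφ| / |cos C| = 6369·0.51138 / 0.83619 = 3895 km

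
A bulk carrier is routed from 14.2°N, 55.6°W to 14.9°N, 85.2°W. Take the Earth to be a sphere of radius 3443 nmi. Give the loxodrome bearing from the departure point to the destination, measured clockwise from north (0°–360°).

271.4°

Meridional parts: M(φ₁)=+0.2504, M(φ₂)=+0.2630 → ΔM = +0.0126;  Δλ = -0.5166 rad
tan C = Δλ / ΔM = -40.9293 → C = 271.40°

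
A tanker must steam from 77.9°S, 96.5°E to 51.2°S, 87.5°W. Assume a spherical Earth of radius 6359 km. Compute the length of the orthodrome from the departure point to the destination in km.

Haversine: a = sin²(Δφ/2)+cos φ₁ cos φ₂ sin²(Δλ/2) = 0.18450;  σ = 2·atan2(√a,√(1−a))
σ = 50.876° → d = Rσ = 6359·0.88796 = 5647 km

5647 km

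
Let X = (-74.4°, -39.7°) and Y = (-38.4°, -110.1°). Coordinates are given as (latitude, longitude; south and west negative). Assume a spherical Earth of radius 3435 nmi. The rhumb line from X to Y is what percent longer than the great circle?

4.7%

Great circle: σ = 0.8380 rad → d_gc = Rσ = 2878.5 nmi
Rhumb: Δφ = +0.6283, Δλ = -1.2287, Δψ = +1.2610, q = Δφ/Δψ = 0.4983 → d_rh = R√(Δφ²+q²Δλ²) = 3013.4 nmi
Excess = (3013.4 − 2878.5) / 2878.5 = 134.9 / 2878.5 = 4.69% ≈ 4.7%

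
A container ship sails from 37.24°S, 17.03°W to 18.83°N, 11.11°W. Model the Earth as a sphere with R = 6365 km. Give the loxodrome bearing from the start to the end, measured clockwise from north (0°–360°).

5.7°

Δψ = ln[tan(π/4+φ₂/2)/tan(π/4+φ₁/2)] = +1.0360
Δλ = +0.1033 rad (taken the short way round)
course = atan2(Δλ, Δψ) = 5.70°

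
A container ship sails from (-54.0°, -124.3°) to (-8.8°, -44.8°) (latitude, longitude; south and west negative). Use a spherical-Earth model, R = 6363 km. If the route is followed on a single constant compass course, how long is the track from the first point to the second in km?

8761 km

Δψ = ln[tan(π/4+φ₂/2)/tan(π/4+φ₁/2)] = +0.9700;  Δφ = +0.7889 rad,  Δλ = +1.3875 rad
q = Δφ/Δψ = 0.8133
d = R·√(Δφ² + q²Δλ²) = 6363·1.37689 = 8761 km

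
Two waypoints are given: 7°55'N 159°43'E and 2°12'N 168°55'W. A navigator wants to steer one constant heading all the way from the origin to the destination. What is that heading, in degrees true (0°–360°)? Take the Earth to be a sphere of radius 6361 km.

Δψ = ln[tan(π/4+φ₂/2)/tan(π/4+φ₁/2)] = -0.1002
Δλ = +0.5475 rad (taken the short way round)
course = atan2(Δλ, Δψ) = 100.37°

100.4°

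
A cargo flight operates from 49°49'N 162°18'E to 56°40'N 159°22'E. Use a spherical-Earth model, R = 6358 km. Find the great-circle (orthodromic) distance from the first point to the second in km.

785 km

cos σ = sin φ₁ sin φ₂ + cos φ₁ cos φ₂ cos Δλ
      = sin(49.82°)sin(56.67°) + cos(49.82°)cos(56.67°)cos(-2.93°) = 0.9924
σ = 7.070° → d = Rσ = 6358·0.12339 = 785 km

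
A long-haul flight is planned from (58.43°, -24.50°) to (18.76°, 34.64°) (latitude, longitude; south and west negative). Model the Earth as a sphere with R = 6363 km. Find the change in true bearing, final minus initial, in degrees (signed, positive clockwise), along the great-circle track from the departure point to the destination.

+41.2°

Initial bearing θ₁ = atan2(sin Δλ cos φ₂, cos φ₁ sin φ₂ − sin φ₁ cos φ₂ cos Δλ) = 106.80°
Final bearing θ₂ = (initial bearing from the destination back to the start) + 180° = 148.04°
Δθ = θ₂ − θ₁ = +41.2°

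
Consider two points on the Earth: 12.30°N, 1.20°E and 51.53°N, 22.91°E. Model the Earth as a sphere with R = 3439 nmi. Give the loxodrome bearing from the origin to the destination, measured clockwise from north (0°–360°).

24.4°

Δψ = ln[tan(π/4+φ₂/2)/tan(π/4+φ₁/2)] = +0.8366
Δλ = +0.3789 rad (taken the short way round)
course = atan2(Δλ, Δψ) = 24.37°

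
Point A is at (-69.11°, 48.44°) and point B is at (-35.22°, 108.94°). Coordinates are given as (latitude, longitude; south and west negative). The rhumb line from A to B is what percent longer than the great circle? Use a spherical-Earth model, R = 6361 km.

Great circle: σ = 0.8200 rad → d_gc = Rσ = 5215.8 km
Rhumb: Δφ = +0.5915, Δλ = +1.0559, Δψ = +1.0334, q = Δφ/Δψ = 0.5724 → d_rh = R√(Δφ²+q²Δλ²) = 5379.2 km
Excess = (5379.2 − 5215.8) / 5215.8 = 163.4 / 5215.8 = 3.13% ≈ 3.1%

3.1%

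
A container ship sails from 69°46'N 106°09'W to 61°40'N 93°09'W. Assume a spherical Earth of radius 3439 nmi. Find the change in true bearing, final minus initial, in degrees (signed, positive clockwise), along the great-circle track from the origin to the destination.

+11.9°

Initial bearing θ₁ = atan2(sin Δλ cos φ₂, cos φ₁ sin φ₂ − sin φ₁ cos φ₂ cos Δλ) = 140.49°
Final bearing θ₂ = (initial bearing from the destination back to the start) + 180° = 152.38°
Δθ = θ₂ − θ₁ = +11.9°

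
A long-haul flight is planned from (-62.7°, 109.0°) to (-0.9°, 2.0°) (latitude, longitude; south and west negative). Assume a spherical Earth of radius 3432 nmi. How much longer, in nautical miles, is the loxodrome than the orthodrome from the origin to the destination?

368 nmi

Great circle: cos σ = sin φ₁ sin φ₂ + cos φ₁ cos φ₂ cos Δλ,  σ = 1.6912 rad → d_gc = 5804.2 nmi
Rhumb line: Δψ = +1.3996, q = Δφ/Δψ = 0.7707, d_rh = R√(Δφ²+q²Δλ²) = 6172.6 nmi
Excess = 6172.6 − 5804.2 = 368.4 ≈ 368 nmi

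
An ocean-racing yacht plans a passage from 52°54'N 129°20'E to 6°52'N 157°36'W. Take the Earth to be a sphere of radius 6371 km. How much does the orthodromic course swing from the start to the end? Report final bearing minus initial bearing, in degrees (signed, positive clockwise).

+43.7°

At departure: θ₁ = atan2(sin Δλ cos φ₂, cos φ₁ sin φ₂ − sin φ₁ cos φ₂ cos Δλ) = 99.48°
At arrival: θ₂ = atan2(sin Δλ cos φ₁, −cos φ₂ sin φ₁ + sin φ₂ cos φ₁ cos Δλ) = 143.18°
Δθ = θ₂ − θ₁ = +43.7°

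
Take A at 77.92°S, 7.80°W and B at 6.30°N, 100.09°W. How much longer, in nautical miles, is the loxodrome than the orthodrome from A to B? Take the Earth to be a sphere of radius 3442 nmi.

323 nmi

Great circle: cos σ = sin φ₁ sin φ₂ + cos φ₁ cos φ₂ cos Δλ,  σ = 1.6867 rad → d_gc = 5805.5 nmi
Rhumb line: Δψ = +2.3563, q = Δφ/Δψ = 0.6238, d_rh = R√(Δφ²+q²Δλ²) = 6128.7 nmi
Excess = 6128.7 − 5805.5 = 323.2 ≈ 323 nmi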